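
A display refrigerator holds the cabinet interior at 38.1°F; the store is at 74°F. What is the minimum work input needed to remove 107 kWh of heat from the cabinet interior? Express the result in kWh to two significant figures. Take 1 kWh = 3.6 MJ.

7.7 kWh

In absolute terms T_C = 276.54 K and T_H = 296.48 K, so ΔT = 19.94 K.
The reversible limit is COP_R = T_C/ΔT = 13.87, so W_min = Q_C/COP = Q_C·ΔT/T_C.
W_min = 107.0 × 19.94/276.54 = 7.717 kWh.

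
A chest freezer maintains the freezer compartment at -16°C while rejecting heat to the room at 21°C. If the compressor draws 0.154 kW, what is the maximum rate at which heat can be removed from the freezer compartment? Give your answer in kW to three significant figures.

1.07 kW

In absolute terms T_C = 257.15 K and T_H = 294.15 K, so ΔT = 37.00 K.
COP_Carnot = T_C/ΔT = 257.15/37.00 = 6.950.
Q̇_max = COP_Carnot × Ẇ = 6.950 × 0.1540 kW = 1.070 kW.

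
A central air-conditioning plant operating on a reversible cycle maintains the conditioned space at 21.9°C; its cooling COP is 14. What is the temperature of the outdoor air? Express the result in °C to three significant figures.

43.0 °C

COP_R = T_C/(T_H − T_C) gives T_H − T_C = T_C/COP.
With T_C = 295.05 K, T_H = 295.05 × (1 + 1/14) = 316.12 K.
Converting, 316.12 K = 42.97°C.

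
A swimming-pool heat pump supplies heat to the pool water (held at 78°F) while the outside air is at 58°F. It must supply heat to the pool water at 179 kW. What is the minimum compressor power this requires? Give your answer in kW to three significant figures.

In absolute terms T_C = 287.59 K and T_H = 298.71 K, so ΔT = 11.11 K.
COP_Carnot = T_H/ΔT = 298.71/11.11 = 26.88.
Ẇ_min = Q̇/COP_Carnot = 179.0/26.88 = 6.658 kW.

6.66 kW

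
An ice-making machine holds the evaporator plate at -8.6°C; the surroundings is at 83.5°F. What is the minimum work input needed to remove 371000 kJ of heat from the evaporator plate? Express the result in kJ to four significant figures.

In absolute terms T_C = 264.55 K and T_H = 301.76 K, so ΔT = 37.21 K.
The reversible limit is COP_R = T_C/ΔT = 7.109, so W_min = Q_C/COP = Q_C·ΔT/T_C.
W_min = 371000 × 37.21/264.55 = 52180 kJ.

52180 kJ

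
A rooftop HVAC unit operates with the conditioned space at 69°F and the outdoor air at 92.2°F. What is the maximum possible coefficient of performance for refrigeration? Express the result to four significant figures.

22.79

In absolute terms T_C = 293.71 K and T_H = 306.59 K, so ΔT = 12.89 K.
For a reversible cycle, COP_Carnot = T_C/ΔT = 293.71/12.89 = 22.79.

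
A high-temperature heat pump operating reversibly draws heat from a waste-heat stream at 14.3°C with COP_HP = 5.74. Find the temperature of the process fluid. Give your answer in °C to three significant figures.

COP_HP = T_H/(T_H − T_C) rearranges to T_H = COP·T_C/(COP − 1).
With T_C = 287.45 K, T_H = 5.74 × 287.45/4.740 = 348.09 K.
Converting, 348.09 K = 74.94°C.

74.9 °C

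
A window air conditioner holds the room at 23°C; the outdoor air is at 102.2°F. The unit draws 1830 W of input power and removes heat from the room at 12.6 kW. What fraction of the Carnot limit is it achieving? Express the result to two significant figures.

0.37

Converting, Q̇_C = 12.60 kW = 12600 W, so COP_actual = Q̇_C/Ẇ = 12600/1830 = 6.885.
In absolute terms T_C = 296.15 K and T_H = 312.15 K, so ΔT = 16.00 K.
COP_Carnot = T_C/ΔT = 296.15/16.00 = 18.51.
η_II = COP_actual/COP_Carnot = 6.885/18.51 = 0.3720.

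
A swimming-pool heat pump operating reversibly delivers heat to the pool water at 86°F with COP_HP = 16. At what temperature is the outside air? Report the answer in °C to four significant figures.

11.05 °C

COP_HP = T_H/(T_H − T_C) gives T_H − T_C = T_H/COP.
With T_H = 303.15 K, T_C = 303.15 × (1 − 1/16) = 284.20 K.
Converting, 284.20 K = 11.05°C.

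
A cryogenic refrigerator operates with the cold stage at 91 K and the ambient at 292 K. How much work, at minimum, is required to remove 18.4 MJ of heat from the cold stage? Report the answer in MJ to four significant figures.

The reservoir spacing is ΔT = 292 − 91 = 201.0 K.
The reversible limit is COP_R = T_C/ΔT = 0.4527, so W_min = Q_C/COP = Q_C·ΔT/T_C.
W_min = 18.40 × 201.0/91.00 = 40.64 MJ.

40.64 MJ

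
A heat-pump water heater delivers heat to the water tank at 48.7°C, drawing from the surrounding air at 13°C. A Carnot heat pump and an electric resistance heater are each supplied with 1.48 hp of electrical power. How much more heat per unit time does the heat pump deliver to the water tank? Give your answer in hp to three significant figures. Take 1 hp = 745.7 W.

11.9 hp

In absolute terms T_C = 286.15 K and T_H = 321.85 K, so ΔT = 35.70 K.
COP_Carnot = T_H/ΔT = 321.85/35.70 = 9.015.
The heat pump delivers Q̇_H = COP × Ẇ = 13.34 hp; the resistance heater delivers Ẇ = 1.480 hp.
Extra = (COP − 1)·Ẇ = 11.86 hp.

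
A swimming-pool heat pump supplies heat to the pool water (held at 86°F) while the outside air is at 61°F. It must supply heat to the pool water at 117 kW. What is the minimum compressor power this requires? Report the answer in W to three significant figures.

5360 W

In absolute terms T_C = 289.26 K and T_H = 303.15 K, so ΔT = 13.89 K.
COP_Carnot = T_H/ΔT = 303.15/13.89 = 21.83.
Ẇ_min = Q̇/COP_Carnot = 117.0/21.83 = 5.360 kW = 5360 W.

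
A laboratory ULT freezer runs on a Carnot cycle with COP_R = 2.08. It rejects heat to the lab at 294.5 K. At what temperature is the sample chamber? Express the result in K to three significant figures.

For a Carnot refrigerator COP_R = T_C/(T_H − T_C), so T_C = COP·T_H/(1 + COP).
With T_H = 294.50 K, T_C = 2.08 × 294.50/3.080 = 198.88 K.

199 K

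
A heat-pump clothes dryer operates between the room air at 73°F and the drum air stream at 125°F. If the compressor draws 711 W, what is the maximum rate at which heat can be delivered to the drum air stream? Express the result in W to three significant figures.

7990 W

In absolute terms T_C = 295.93 K and T_H = 324.82 K, so ΔT = 28.89 K.
COP_Carnot = T_H/ΔT = 324.82/28.89 = 11.24.
Q̇_max = COP_Carnot × Ẇ = 11.24 × 711.0 W = 7994 W.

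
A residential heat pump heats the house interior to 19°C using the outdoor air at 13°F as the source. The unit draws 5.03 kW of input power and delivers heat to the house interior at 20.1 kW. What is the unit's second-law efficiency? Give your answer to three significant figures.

0.404

COP_actual = Q̇_H/Ẇ = 20.10/5.030 = 3.996.
In absolute terms T_C = 262.59 K and T_H = 292.15 K, so ΔT = 29.56 K.
COP_Carnot = T_H/ΔT = 292.15/29.56 = 9.885.
η_II = COP_actual/COP_Carnot = 3.996/9.885 = 0.4043.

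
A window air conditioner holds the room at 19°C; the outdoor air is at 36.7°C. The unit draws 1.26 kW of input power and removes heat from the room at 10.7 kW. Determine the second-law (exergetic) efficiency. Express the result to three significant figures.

0.514

COP_actual = Q̇_C/Ẇ = 10.70/1.260 = 8.492.
In absolute terms T_C = 292.15 K and T_H = 309.85 K, so ΔT = 17.70 K.
COP_Carnot = T_C/ΔT = 292.15/17.70 = 16.51.
η_II = COP_actual/COP_Carnot = 8.492/16.51 = 0.5145.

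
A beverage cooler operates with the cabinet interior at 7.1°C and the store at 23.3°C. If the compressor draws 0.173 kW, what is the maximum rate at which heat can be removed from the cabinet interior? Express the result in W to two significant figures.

3000 W

In absolute terms T_C = 280.25 K and T_H = 296.45 K, so ΔT = 16.20 K.
COP_Carnot = T_C/ΔT = 280.25/16.20 = 17.30.
Q̇_max = COP_Carnot × Ẇ = 17.30 × 0.1730 kW = 2.993 kW = 2993 W.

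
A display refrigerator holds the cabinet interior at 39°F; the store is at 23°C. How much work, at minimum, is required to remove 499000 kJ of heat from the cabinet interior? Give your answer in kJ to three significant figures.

34400 kJ

In absolute terms T_C = 277.04 K and T_H = 296.15 K, so ΔT = 19.11 K.
The reversible limit is COP_R = T_C/ΔT = 14.50, so W_min = Q_C/COP = Q_C·ΔT/T_C.
W_min = 499000 × 19.11/277.04 = 34420 kJ.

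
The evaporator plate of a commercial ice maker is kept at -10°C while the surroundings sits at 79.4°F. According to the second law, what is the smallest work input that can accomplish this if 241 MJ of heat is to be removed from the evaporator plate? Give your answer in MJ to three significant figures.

In absolute terms T_C = 263.15 K and T_H = 299.48 K, so ΔT = 36.33 K.
The reversible limit is COP_R = T_C/ΔT = 7.243, so W_min = Q_C/COP = Q_C·ΔT/T_C.
W_min = 241.0 × 36.33/263.15 = 33.28 MJ.

33.3 MJ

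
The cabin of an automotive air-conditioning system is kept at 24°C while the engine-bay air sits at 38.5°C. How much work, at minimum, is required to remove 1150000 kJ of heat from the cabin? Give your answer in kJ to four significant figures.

56120 kJ

In absolute terms T_C = 297.15 K and T_H = 311.65 K, so ΔT = 14.50 K.
The reversible limit is COP_R = T_C/ΔT = 20.49, so W_min = Q_C/COP = Q_C·ΔT/T_C.
W_min = 1150000 × 14.50/297.15 = 56120 kJ.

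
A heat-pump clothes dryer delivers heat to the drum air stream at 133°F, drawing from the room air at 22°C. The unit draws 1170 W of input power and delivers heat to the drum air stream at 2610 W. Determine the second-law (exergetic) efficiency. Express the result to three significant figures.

0.231

COP_actual = Q̇_H/Ẇ = 2610/1170 = 2.231.
In absolute terms T_C = 295.15 K and T_H = 329.26 K, so ΔT = 34.11 K.
COP_Carnot = T_H/ΔT = 329.26/34.11 = 9.653.
η_II = COP_actual/COP_Carnot = 2.231/9.653 = 0.2311.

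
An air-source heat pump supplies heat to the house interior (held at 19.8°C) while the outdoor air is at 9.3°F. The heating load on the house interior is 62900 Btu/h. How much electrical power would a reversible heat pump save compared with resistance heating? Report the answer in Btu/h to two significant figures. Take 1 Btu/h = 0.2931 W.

56000 Btu/h

In absolute terms T_C = 260.54 K and T_H = 292.95 K, so ΔT = 32.41 K.
COP_Carnot = T_H/ΔT = 292.95/32.41 = 9.039.
Resistance heating needs Ẇ_res = Q̇_H = 62900 Btu/h; the reversible heat pump needs only Ẇ_hp = Q̇_H/COP = 6959 Btu/h.
Saving = 62900 − 6959 = 55940 Btu/h.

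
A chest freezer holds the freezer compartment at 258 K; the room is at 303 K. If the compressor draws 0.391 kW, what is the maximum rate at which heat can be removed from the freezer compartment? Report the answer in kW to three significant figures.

2.24 kW

The reservoir spacing is ΔT = 303 − 258 = 45.00 K.
COP_Carnot = T_C/ΔT = 258.00/45.00 = 5.733.
Q̇_max = COP_Carnot × Ẇ = 5.733 × 0.3910 kW = 2.242 kW.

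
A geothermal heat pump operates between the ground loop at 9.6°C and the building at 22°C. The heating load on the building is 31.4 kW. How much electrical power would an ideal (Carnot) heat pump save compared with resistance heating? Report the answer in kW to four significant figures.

30.08 kW

In absolute terms T_C = 282.75 K and T_H = 295.15 K, so ΔT = 12.40 K.
COP_Carnot = T_H/ΔT = 295.15/12.40 = 23.80.
Resistance heating needs Ẇ_res = Q̇_H = 31.40 kW; the reversible heat pump needs only Ẇ_hp = Q̇_H/COP = 1.319 kW.
Saving = 31.40 − 1.319 = 30.08 kW.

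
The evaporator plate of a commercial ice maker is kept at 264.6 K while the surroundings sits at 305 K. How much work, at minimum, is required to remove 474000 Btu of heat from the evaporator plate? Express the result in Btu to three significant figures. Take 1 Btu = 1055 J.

The reservoir spacing is ΔT = 305 − 264.6 = 40.40 K.
The reversible limit is COP_R = T_C/ΔT = 6.550, so W_min = Q_C/COP = Q_C·ΔT/T_C.
W_min = 474000 × 40.40/264.60 = 72370 Btu.

72400 Btu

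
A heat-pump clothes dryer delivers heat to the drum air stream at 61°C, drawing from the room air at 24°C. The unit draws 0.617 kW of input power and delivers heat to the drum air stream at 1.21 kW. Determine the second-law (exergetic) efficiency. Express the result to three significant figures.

COP_actual = Q̇_H/Ẇ = 1.210/0.6170 = 1.961.
In absolute terms T_C = 297.15 K and T_H = 334.15 K, so ΔT = 37.00 K.
COP_Carnot = T_H/ΔT = 334.15/37.00 = 9.031.
η_II = COP_actual/COP_Carnot = 1.961/9.031 = 0.2172.

0.217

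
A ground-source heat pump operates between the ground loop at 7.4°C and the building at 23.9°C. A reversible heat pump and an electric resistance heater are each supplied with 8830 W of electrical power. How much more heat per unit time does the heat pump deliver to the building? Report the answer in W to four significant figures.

In absolute terms T_C = 280.55 K and T_H = 297.05 K, so ΔT = 16.50 K.
COP_Carnot = T_H/ΔT = 297.05/16.50 = 18.00.
The heat pump delivers Q̇_H = COP × Ẇ = 159000 W; the resistance heater delivers Ẇ = 8830 W.
Extra = (COP − 1)·Ẇ = 150100 W.

150100 W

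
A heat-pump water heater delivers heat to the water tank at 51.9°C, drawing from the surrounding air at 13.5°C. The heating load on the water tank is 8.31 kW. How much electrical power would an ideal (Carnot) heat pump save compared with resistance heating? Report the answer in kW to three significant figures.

7.33 kW

In absolute terms T_C = 286.65 K and T_H = 325.05 K, so ΔT = 38.40 K.
COP_Carnot = T_H/ΔT = 325.05/38.40 = 8.465.
Resistance heating needs Ẇ_res = Q̇_H = 8.310 kW; the reversible heat pump needs only Ẇ_hp = Q̇_H/COP = 0.9817 kW.
Saving = 8.310 − 0.9817 = 7.328 kW.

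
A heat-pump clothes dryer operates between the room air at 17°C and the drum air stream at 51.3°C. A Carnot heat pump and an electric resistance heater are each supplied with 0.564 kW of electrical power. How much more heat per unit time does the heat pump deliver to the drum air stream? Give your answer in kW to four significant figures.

In absolute terms T_C = 290.15 K and T_H = 324.45 K, so ΔT = 34.30 K.
COP_Carnot = T_H/ΔT = 324.45/34.30 = 9.459.
The heat pump delivers Q̇_H = COP × Ẇ = 5.335 kW; the resistance heater delivers Ẇ = 0.5640 kW.
Extra = (COP − 1)·Ẇ = 4.771 kW.

4.771 kW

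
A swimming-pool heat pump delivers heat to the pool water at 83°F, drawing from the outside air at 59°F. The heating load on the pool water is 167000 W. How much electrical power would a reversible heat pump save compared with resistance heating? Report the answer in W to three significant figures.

In absolute terms T_C = 288.15 K and T_H = 301.48 K, so ΔT = 13.33 K.
COP_Carnot = T_H/ΔT = 301.48/13.33 = 22.61.
Resistance heating needs Ẇ_res = Q̇_H = 167000 W; the reversible heat pump needs only Ẇ_hp = Q̇_H/COP = 7386 W.
Saving = 167000 − 7386 = 159600 W.

160000 W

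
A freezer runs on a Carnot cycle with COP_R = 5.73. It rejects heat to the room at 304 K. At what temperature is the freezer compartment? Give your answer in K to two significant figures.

For a Carnot refrigerator COP_R = T_C/(T_H − T_C), so T_C = COP·T_H/(1 + COP).
With T_H = 304.00 K, T_C = 5.73 × 304.00/6.730 = 258.83 K.

260 K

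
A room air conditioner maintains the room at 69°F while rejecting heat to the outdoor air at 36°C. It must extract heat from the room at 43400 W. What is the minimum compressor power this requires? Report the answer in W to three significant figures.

In absolute terms T_C = 293.71 K and T_H = 309.15 K, so ΔT = 15.44 K.
COP_Carnot = T_C/ΔT = 293.71/15.44 = 19.02.
Ẇ_min = Q̇/COP_Carnot = 43400/19.02 = 2282 W.

2280 W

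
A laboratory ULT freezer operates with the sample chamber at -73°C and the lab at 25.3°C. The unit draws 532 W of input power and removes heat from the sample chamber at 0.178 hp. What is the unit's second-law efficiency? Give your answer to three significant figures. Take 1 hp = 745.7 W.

Converting, Q̇_C = 0.1780 hp = 132.7 W, so COP_actual = Q̇_C/Ẇ = 132.7/532.0 = 0.2495.
In absolute terms T_C = 200.15 K and T_H = 298.45 K, so ΔT = 98.30 K.
COP_Carnot = T_C/ΔT = 200.15/98.30 = 2.036.
η_II = COP_actual/COP_Carnot = 0.2495/2.036 = 0.1225.

0.123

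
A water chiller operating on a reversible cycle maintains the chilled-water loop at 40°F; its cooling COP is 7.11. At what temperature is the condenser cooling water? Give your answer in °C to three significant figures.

COP_R = T_C/(T_H − T_C) gives T_H − T_C = T_C/COP.
With T_C = 277.59 K, T_H = 277.59 × (1 + 1/7.11) = 316.64 K.
Converting, 316.64 K = 43.49°C.

43.5 °C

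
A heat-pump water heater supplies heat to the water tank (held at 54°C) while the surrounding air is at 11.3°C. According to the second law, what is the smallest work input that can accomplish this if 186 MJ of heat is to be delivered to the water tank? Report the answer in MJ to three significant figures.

In absolute terms T_C = 284.45 K and T_H = 327.15 K, so ΔT = 42.70 K.
The reversible limit is COP_HP = T_H/ΔT = 7.662, so W_min = Q_H/COP = Q_H·ΔT/T_H.
W_min = 186.0 × 42.70/327.15 = 24.28 MJ.

24.3 MJ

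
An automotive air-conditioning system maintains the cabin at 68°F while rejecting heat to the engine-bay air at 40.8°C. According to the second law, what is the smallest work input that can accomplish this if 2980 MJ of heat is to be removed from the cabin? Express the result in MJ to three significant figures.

In absolute terms T_C = 293.15 K and T_H = 313.95 K, so ΔT = 20.80 K.
The reversible limit is COP_R = T_C/ΔT = 14.09, so W_min = Q_C/COP = Q_C·ΔT/T_C.
W_min = 2980 × 20.80/293.15 = 211.4 MJ.

211 MJ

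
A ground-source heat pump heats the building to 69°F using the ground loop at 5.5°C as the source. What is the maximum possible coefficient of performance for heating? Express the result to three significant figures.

19.5

In absolute terms T_C = 278.65 K and T_H = 293.71 K, so ΔT = 15.06 K.
For a reversible cycle, COP_Carnot = T_H/ΔT = 293.71/15.06 = 19.51.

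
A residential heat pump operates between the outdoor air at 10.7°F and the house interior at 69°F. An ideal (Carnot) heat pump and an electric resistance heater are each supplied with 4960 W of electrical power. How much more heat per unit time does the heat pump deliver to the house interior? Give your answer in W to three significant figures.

40000 W

In absolute terms T_C = 261.32 K and T_H = 293.71 K, so ΔT = 32.39 K.
COP_Carnot = T_H/ΔT = 293.71/32.39 = 9.068.
The heat pump delivers Q̇_H = COP × Ẇ = 44980 W; the resistance heater delivers Ẇ = 4960 W.
Extra = (COP − 1)·Ẇ = 40020 W.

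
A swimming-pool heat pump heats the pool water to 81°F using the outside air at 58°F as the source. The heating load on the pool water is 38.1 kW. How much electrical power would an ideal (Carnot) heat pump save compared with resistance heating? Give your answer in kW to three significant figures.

In absolute terms T_C = 287.59 K and T_H = 300.37 K, so ΔT = 12.78 K.
COP_Carnot = T_H/ΔT = 300.37/12.78 = 23.51.
Resistance heating needs Ẇ_res = Q̇_H = 38.10 kW; the reversible heat pump needs only Ẇ_hp = Q̇_H/COP = 1.621 kW.
Saving = 38.10 − 1.621 = 36.48 kW.

36.5 kW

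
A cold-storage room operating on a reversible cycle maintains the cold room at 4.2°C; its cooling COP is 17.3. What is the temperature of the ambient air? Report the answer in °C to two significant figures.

COP_R = T_C/(T_H − T_C) gives T_H − T_C = T_C/COP.
With T_C = 277.35 K, T_H = 277.35 × (1 + 1/17.3) = 293.38 K.
Converting, 293.38 K = 20.23°C.

20 °C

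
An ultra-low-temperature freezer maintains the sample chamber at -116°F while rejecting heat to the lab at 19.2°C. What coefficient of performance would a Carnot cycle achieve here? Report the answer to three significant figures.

1.88

In absolute terms T_C = 190.93 K and T_H = 292.35 K, so ΔT = 101.4 K.
For a reversible cycle, COP_Carnot = T_C/ΔT = 190.93/101.4 = 1.883.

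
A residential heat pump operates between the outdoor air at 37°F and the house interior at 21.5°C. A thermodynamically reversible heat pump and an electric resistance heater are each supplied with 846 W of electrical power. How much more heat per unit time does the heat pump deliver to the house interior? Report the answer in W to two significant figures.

12000 W

In absolute terms T_C = 275.93 K and T_H = 294.65 K, so ΔT = 18.72 K.
COP_Carnot = T_H/ΔT = 294.65/18.72 = 15.74.
The heat pump delivers Q̇_H = COP × Ẇ = 13310 W; the resistance heater delivers Ẇ = 846.0 W.
Extra = (COP − 1)·Ẇ = 12470 W.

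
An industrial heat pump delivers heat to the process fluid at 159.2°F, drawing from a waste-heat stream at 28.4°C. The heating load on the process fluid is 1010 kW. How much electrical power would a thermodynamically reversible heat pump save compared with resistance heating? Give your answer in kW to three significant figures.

In absolute terms T_C = 301.55 K and T_H = 343.82 K, so ΔT = 42.27 K.
COP_Carnot = T_H/ΔT = 343.82/42.27 = 8.134.
Resistance heating needs Ẇ_res = Q̇_H = 1010 kW; the reversible heat pump needs only Ẇ_hp = Q̇_H/COP = 124.2 kW.
Saving = 1010 − 124.2 = 885.8 kW.

886 kW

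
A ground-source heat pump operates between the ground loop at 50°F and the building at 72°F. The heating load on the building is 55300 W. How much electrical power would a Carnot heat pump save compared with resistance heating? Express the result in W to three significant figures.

53000 W

In absolute terms T_C = 283.15 K and T_H = 295.37 K, so ΔT = 12.22 K.
COP_Carnot = T_H/ΔT = 295.37/12.22 = 24.17.
Resistance heating needs Ẇ_res = Q̇_H = 55300 W; the reversible heat pump needs only Ẇ_hp = Q̇_H/COP = 2288 W.
Saving = 55300 − 2288 = 53010 W.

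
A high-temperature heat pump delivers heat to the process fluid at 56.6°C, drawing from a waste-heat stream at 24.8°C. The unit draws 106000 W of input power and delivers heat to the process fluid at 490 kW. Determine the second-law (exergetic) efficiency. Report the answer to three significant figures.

Converting, Q̇_H = 490.0 kW = 490000 W, so COP_actual = Q̇_H/Ẇ = 490000/106000 = 4.623.
In absolute terms T_C = 297.95 K and T_H = 329.75 K, so ΔT = 31.80 K.
COP_Carnot = T_H/ΔT = 329.75/31.80 = 10.37.
η_II = COP_actual/COP_Carnot = 4.623/10.37 = 0.4458.

0.446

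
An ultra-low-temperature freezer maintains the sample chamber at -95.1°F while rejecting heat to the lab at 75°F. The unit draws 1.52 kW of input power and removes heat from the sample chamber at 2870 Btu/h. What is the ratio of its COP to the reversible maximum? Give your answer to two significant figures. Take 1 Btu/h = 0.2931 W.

0.26

Converting, Q̇_C = 2870 Btu/h = 0.8412 kW, so COP_actual = Q̇_C/Ẇ = 0.8412/1.520 = 0.5534.
In absolute terms T_C = 202.54 K and T_H = 297.04 K, so ΔT = 94.50 K.
COP_Carnot = T_C/ΔT = 202.54/94.50 = 2.143.
η_II = COP_actual/COP_Carnot = 0.5534/2.143 = 0.2582.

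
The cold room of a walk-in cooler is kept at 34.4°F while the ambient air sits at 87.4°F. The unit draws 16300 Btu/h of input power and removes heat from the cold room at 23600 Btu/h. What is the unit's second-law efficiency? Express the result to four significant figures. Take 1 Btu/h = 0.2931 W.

COP_actual = Q̇_C/Ẇ = 23600/16300 = 1.448.
In absolute terms T_C = 274.48 K and T_H = 303.93 K, so ΔT = 29.44 K.
COP_Carnot = T_C/ΔT = 274.48/29.44 = 9.322.
η_II = COP_actual/COP_Carnot = 1.448/9.322 = 0.1553.

0.1553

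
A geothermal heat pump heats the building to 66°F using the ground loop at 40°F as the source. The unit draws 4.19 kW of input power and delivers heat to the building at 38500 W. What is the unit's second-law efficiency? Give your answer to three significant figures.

0.454

Converting, Q̇_H = 38500 W = 38.50 kW, so COP_actual = Q̇_H/Ẇ = 38.50/4.190 = 9.189.
In absolute terms T_C = 277.59 K and T_H = 292.04 K, so ΔT = 14.44 K.
COP_Carnot = T_H/ΔT = 292.04/14.44 = 20.22.
η_II = COP_actual/COP_Carnot = 9.189/20.22 = 0.4545.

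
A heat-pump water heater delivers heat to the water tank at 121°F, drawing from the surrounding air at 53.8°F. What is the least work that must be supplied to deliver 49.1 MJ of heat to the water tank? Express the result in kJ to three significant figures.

5680 kJ

In absolute terms T_C = 285.26 K and T_H = 322.59 K, so ΔT = 37.33 K.
The reversible limit is COP_HP = T_H/ΔT = 8.641, so W_min = Q_H/COP = Q_H·ΔT/T_H.
W_min = 49.10 × 37.33/322.59 = 5.682 MJ = 5682 kJ.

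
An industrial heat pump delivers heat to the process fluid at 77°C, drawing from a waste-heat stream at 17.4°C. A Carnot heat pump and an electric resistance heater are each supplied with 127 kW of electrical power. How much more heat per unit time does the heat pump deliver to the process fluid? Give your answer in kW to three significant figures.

In absolute terms T_C = 290.55 K and T_H = 350.15 K, so ΔT = 59.60 K.
COP_Carnot = T_H/ΔT = 350.15/59.60 = 5.875.
The heat pump delivers Q̇_H = COP × Ẇ = 746.1 kW; the resistance heater delivers Ẇ = 127.0 kW.
Extra = (COP − 1)·Ẇ = 619.1 kW.

619 kW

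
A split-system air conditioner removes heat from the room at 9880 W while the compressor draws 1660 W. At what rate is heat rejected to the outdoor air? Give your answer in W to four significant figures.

For a cyclic device the first law requires Q̇_H = Q̇_C + Ẇ.
Q̇_H = Q̇_C + Ẇ = 11540 W.

11540 W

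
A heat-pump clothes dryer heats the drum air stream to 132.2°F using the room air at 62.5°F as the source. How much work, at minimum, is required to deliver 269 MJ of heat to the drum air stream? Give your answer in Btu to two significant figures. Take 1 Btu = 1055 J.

30000 Btu

In absolute terms T_C = 290.09 K and T_H = 328.82 K, so ΔT = 38.72 K.
The reversible limit is COP_HP = T_H/ΔT = 8.492, so W_min = Q_H/COP = Q_H·ΔT/T_H.
W_min = 269.0 × 38.72/328.82 = 31.68 MJ = 30030 Btu.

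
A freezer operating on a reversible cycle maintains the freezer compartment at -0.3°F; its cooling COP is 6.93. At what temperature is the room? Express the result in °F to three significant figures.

66.0 °F

COP_R = T_C/(T_H − T_C) gives T_H − T_C = T_C/COP.
With T_C = 255.21 K, T_H = 255.21 × (1 + 1/6.93) = 292.03 K.
Converting, 292.03 K = 65.99°F.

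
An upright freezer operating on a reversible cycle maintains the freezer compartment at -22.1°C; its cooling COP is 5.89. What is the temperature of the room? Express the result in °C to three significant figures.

COP_R = T_C/(T_H − T_C) gives T_H − T_C = T_C/COP.
With T_C = 251.05 K, T_H = 251.05 × (1 + 1/5.89) = 293.67 K.
Converting, 293.67 K = 20.52°C.

20.5 °C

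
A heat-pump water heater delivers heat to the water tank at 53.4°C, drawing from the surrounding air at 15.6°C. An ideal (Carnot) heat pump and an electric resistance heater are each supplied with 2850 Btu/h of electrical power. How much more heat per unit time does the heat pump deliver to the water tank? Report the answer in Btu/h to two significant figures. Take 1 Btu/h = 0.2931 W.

22000 Btu/h

In absolute terms T_C = 288.75 K and T_H = 326.55 K, so ΔT = 37.80 K.
COP_Carnot = T_H/ΔT = 326.55/37.80 = 8.639.
The heat pump delivers Q̇_H = COP × Ẇ = 24620 Btu/h; the resistance heater delivers Ẇ = 2850 Btu/h.
Extra = (COP − 1)·Ẇ = 21770 Btu/h.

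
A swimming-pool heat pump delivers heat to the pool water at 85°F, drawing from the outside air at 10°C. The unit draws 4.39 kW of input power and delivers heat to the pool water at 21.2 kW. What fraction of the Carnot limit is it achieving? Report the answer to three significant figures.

COP_actual = Q̇_H/Ẇ = 21.20/4.390 = 4.829.
In absolute terms T_C = 283.15 K and T_H = 302.59 K, so ΔT = 19.44 K.
COP_Carnot = T_H/ΔT = 302.59/19.44 = 15.56.
η_II = COP_actual/COP_Carnot = 4.829/15.56 = 0.3103.

0.310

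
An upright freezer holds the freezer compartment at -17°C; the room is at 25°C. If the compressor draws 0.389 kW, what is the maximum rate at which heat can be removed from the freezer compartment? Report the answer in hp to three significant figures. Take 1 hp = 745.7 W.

In absolute terms T_C = 256.15 K and T_H = 298.15 K, so ΔT = 42.00 K.
COP_Carnot = T_C/ΔT = 256.15/42.00 = 6.099.
Q̇_max = COP_Carnot × Ẇ = 6.099 × 0.3890 kW = 2.372 kW = 3.181 hp.

3.18 hp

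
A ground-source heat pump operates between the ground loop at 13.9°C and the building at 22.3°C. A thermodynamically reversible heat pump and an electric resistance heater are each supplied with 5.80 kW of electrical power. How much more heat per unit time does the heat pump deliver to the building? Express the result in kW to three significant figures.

In absolute terms T_C = 287.05 K and T_H = 295.45 K, so ΔT = 8.400 K.
COP_Carnot = T_H/ΔT = 295.45/8.400 = 35.17.
The heat pump delivers Q̇_H = COP × Ẇ = 204.0 kW; the resistance heater delivers Ẇ = 5.800 kW.
Extra = (COP − 1)·Ẇ = 198.2 kW.

198 kW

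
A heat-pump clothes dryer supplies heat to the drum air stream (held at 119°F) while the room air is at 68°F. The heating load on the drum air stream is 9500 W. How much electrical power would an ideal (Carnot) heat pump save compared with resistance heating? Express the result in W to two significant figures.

In absolute terms T_C = 293.15 K and T_H = 321.48 K, so ΔT = 28.33 K.
COP_Carnot = T_H/ΔT = 321.48/28.33 = 11.35.
Resistance heating needs Ẇ_res = Q̇_H = 9500 W; the reversible heat pump needs only Ẇ_hp = Q̇_H/COP = 837.3 W.
Saving = 9500 − 837.3 = 8663 W.

8700 W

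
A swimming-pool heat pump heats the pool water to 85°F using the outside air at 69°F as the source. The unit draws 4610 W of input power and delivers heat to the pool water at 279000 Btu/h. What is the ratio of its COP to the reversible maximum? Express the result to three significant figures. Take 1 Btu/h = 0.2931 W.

Converting, Q̇_H = 279000 Btu/h = 81770 W, so COP_actual = Q̇_H/Ẇ = 81770/4610 = 17.74.
In absolute terms T_C = 293.71 K and T_H = 302.59 K, so ΔT = 8.889 K.
COP_Carnot = T_H/ΔT = 302.59/8.889 = 34.04.
η_II = COP_actual/COP_Carnot = 17.74/34.04 = 0.5211.

0.521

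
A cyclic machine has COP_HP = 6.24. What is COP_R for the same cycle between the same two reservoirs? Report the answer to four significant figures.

Since Q_H = Q_C + W for any cycle, COP_R = Q_C/W = Q_H/W − 1.
COP_R = 6.24 − 1 = 5.24.

5.240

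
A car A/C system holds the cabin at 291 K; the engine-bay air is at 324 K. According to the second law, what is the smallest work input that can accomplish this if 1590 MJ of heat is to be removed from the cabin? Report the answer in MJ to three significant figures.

The reservoir spacing is ΔT = 324 − 291 = 33.00 K.
The reversible limit is COP_R = T_C/ΔT = 8.818, so W_min = Q_C/COP = Q_C·ΔT/T_C.
W_min = 1590 × 33.00/291.00 = 180.3 MJ.

180 MJ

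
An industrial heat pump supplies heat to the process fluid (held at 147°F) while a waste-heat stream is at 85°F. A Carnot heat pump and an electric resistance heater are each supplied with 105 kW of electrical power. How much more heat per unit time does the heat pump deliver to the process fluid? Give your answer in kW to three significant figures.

In absolute terms T_C = 302.59 K and T_H = 337.04 K, so ΔT = 34.44 K.
COP_Carnot = T_H/ΔT = 337.04/34.44 = 9.785.
The heat pump delivers Q̇_H = COP × Ẇ = 1027 kW; the resistance heater delivers Ẇ = 105.0 kW.
Extra = (COP − 1)·Ẇ = 922.4 kW.

922 kW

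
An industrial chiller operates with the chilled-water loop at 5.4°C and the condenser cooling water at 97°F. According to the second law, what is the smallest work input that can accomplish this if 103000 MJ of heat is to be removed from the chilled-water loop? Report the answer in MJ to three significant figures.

11400 MJ

In absolute terms T_C = 278.55 K and T_H = 309.26 K, so ΔT = 30.71 K.
The reversible limit is COP_R = T_C/ΔT = 9.070, so W_min = Q_C/COP = Q_C·ΔT/T_C.
W_min = 103000 × 30.71/278.55 = 11360 MJ.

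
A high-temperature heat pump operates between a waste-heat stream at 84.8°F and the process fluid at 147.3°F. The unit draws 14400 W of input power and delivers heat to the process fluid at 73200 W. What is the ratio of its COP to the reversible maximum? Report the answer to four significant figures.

COP_actual = Q̇_H/Ẇ = 73200/14400 = 5.083.
In absolute terms T_C = 302.48 K and T_H = 337.21 K, so ΔT = 34.72 K.
COP_Carnot = T_H/ΔT = 337.21/34.72 = 9.712.
η_II = COP_actual/COP_Carnot = 5.083/9.712 = 0.5234.

0.5234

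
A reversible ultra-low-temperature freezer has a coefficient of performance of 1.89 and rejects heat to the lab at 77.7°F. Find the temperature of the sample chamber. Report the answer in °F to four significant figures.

-108.2 °F

For a Carnot refrigerator COP_R = T_C/(T_H − T_C), so T_C = COP·T_H/(1 + COP).
With T_H = 298.54 K, T_C = 1.89 × 298.54/2.890 = 195.24 K.
Converting, 195.24 K = -108.24°F.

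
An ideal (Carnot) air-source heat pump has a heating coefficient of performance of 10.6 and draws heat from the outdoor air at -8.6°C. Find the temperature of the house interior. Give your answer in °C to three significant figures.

19.0 °C

COP_HP = T_H/(T_H − T_C) rearranges to T_H = COP·T_C/(COP − 1).
With T_C = 264.55 K, T_H = 10.6 × 264.55/9.600 = 292.11 K.
Converting, 292.11 K = 18.96°C.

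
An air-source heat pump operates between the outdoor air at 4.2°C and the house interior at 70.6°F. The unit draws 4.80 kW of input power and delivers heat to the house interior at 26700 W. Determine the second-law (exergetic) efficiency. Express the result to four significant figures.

0.3256

Converting, Q̇_H = 26700 W = 26.70 kW, so COP_actual = Q̇_H/Ẇ = 26.70/4.800 = 5.563.
In absolute terms T_C = 277.35 K and T_H = 294.59 K, so ΔT = 17.24 K.
COP_Carnot = T_H/ΔT = 294.59/17.24 = 17.08.
η_II = COP_actual/COP_Carnot = 5.563/17.08 = 0.3256.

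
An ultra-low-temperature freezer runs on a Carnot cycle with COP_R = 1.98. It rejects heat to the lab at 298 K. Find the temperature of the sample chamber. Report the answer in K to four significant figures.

198.0 K

For a Carnot refrigerator COP_R = T_C/(T_H − T_C), so T_C = COP·T_H/(1 + COP).
With T_H = 298.00 K, T_C = 1.98 × 298.00/2.980 = 198.00 K.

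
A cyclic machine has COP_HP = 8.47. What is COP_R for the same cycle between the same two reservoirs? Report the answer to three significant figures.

Since Q_H = Q_C + W for any cycle, COP_R = Q_C/W = Q_H/W − 1.
COP_R = 8.47 − 1 = 7.47.

7.47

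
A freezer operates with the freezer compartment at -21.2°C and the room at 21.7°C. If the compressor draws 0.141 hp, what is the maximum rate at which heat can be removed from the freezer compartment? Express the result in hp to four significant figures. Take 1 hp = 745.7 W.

0.8281 hp

In absolute terms T_C = 251.95 K and T_H = 294.85 K, so ΔT = 42.90 K.
COP_Carnot = T_C/ΔT = 251.95/42.90 = 5.873.
Q̇_max = COP_Carnot × Ẇ = 5.873 × 0.1410 hp = 0.8281 hp.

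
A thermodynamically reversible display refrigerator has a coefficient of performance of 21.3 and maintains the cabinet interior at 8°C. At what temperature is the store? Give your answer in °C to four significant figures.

21.20 °C

COP_R = T_C/(T_H − T_C) gives T_H − T_C = T_C/COP.
With T_C = 281.15 K, T_H = 281.15 × (1 + 1/21.3) = 294.35 K.
Converting, 294.35 K = 21.20°C.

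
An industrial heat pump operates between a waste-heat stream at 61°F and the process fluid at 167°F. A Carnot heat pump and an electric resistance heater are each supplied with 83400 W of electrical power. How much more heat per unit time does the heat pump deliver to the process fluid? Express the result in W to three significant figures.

410000 W

In absolute terms T_C = 289.26 K and T_H = 348.15 K, so ΔT = 58.89 K.
COP_Carnot = T_H/ΔT = 348.15/58.89 = 5.912.
The heat pump delivers Q̇_H = COP × Ẇ = 493100 W; the resistance heater delivers Ẇ = 83400 W.
Extra = (COP − 1)·Ẇ = 409700 W.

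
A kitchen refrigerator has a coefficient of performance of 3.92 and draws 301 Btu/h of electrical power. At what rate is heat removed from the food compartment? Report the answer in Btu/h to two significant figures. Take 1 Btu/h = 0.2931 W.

Q̇_C = COP × Ẇ = 3.92 × 301.0 = 1180 Btu/h.

1200 Btu/h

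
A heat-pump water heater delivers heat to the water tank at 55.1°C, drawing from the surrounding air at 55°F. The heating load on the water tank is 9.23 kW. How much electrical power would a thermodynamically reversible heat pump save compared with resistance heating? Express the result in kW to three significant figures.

In absolute terms T_C = 285.93 K and T_H = 328.25 K, so ΔT = 42.32 K.
COP_Carnot = T_H/ΔT = 328.25/42.32 = 7.756.
Resistance heating needs Ẇ_res = Q̇_H = 9.230 kW; the reversible heat pump needs only Ẇ_hp = Q̇_H/COP = 1.190 kW.
Saving = 9.230 − 1.190 = 8.040 kW.

8.04 kW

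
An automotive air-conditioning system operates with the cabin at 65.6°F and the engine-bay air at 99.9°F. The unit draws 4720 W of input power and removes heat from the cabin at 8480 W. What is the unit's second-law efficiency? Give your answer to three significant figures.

0.117

COP_actual = Q̇_C/Ẇ = 8480/4720 = 1.797.
In absolute terms T_C = 291.82 K and T_H = 310.87 K, so ΔT = 19.06 K.
COP_Carnot = T_C/ΔT = 291.82/19.06 = 15.31.
η_II = COP_actual/COP_Carnot = 1.797/15.31 = 0.1173.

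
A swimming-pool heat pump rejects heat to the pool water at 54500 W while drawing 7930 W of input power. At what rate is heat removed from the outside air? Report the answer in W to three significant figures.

For a cyclic device the first law requires Q̇_H = Q̇_C + Ẇ.
Q̇_C = Q̇_H − Ẇ = 46570 W.

46600 W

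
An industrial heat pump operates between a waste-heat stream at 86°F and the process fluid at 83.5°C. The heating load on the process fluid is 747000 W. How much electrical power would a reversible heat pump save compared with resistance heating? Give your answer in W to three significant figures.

In absolute terms T_C = 303.15 K and T_H = 356.65 K, so ΔT = 53.50 K.
COP_Carnot = T_H/ΔT = 356.65/53.50 = 6.666.
Resistance heating needs Ẇ_res = Q̇_H = 747000 W; the reversible heat pump needs only Ẇ_hp = Q̇_H/COP = 112100 W.
Saving = 747000 − 112100 = 634900 W.

635000 W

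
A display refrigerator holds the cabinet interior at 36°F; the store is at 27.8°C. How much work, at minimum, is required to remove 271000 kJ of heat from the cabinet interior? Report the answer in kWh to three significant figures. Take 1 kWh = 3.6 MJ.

In absolute terms T_C = 275.37 K and T_H = 300.95 K, so ΔT = 25.58 K.
The reversible limit is COP_R = T_C/ΔT = 10.77, so W_min = Q_C/COP = Q_C·ΔT/T_C.
W_min = 271000 × 25.58/275.37 = 25170 kJ = 6.992 kWh.

6.99 kWh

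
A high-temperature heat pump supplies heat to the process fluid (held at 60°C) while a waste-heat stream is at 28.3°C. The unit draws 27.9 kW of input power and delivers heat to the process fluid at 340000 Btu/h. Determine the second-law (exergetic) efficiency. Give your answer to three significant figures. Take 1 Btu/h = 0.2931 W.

Converting, Q̇_H = 340000 Btu/h = 99.65 kW, so COP_actual = Q̇_H/Ẇ = 99.65/27.90 = 3.572.
In absolute terms T_C = 301.45 K and T_H = 333.15 K, so ΔT = 31.70 K.
COP_Carnot = T_H/ΔT = 333.15/31.70 = 10.51.
η_II = COP_actual/COP_Carnot = 3.572/10.51 = 0.3399.

0.340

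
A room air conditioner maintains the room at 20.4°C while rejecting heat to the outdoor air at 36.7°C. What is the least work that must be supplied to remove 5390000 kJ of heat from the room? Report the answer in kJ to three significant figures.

In absolute terms T_C = 293.55 K and T_H = 309.85 K, so ΔT = 16.30 K.
The reversible limit is COP_R = T_C/ΔT = 18.01, so W_min = Q_C/COP = Q_C·ΔT/T_C.
W_min = 5390000 × 16.30/293.55 = 299300 kJ.

299000 kJ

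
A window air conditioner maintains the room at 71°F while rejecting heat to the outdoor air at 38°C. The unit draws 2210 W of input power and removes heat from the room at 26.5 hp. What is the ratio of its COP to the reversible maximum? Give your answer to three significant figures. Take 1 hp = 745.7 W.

Converting, Q̇_C = 26.50 hp = 19760 W, so COP_actual = Q̇_C/Ẇ = 19760/2210 = 8.942.
In absolute terms T_C = 294.82 K and T_H = 311.15 K, so ΔT = 16.33 K.
COP_Carnot = T_C/ΔT = 294.82/16.33 = 18.05.
η_II = COP_actual/COP_Carnot = 8.942/18.05 = 0.4954.

0.495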